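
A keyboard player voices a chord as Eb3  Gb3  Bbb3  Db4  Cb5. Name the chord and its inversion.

Cb dominant ninth, first inversion

The distinct note names are Eb, Gb, Bbb, Db, Cb. Stacked in thirds they read Cb–Eb–Gb–Bbb–Db, which is a dominant ninth chord on Cb.
The lowest note is Eb, the third of the chord, so this is first inversion.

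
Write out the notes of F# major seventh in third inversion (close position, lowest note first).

E#, F#, A#, C#

F# major seventh is F#–A#–C#–E#. Third inversion puts the seventh (E#) in the bass, with the remaining tones above: E#, F#, A#, C#.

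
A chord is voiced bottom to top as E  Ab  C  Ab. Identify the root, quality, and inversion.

Ab augmented, second inversion

The distinct note names are E, Ab, C. Stacked in thirds they read Ab–C–E, which is an augmented triad on Ab.
With the fifth (E) in the bass, the chord is in second inversion (figured bass 6/4).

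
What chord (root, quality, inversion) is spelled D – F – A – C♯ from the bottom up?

Reducing to letter names: D, F, A, C#. These stack in thirds as D–F–A–C# — a D minor-major seventh chord.
With the root (D) in the bass, the chord is in root position (figured bass 7).

D minor-major seventh, root position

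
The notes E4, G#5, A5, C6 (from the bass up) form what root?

A

The distinct letter names are E, G#, A, C. Arranged as a stack of thirds they read A–C–E–G#, so A is the root (an A minor-major seventh chord).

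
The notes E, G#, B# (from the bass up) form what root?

The distinct letter names are E, G#, B#. Arranged as a stack of thirds they read E–G#–B#, so E is the root (an E augmented triad).

E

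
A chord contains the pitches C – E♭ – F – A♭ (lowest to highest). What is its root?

F

C, Eb, F, Ab are the tones of an F minor seventh chord (F–Ab–C–Eb), making F the root.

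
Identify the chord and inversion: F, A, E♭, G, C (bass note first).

The distinct note names are F, A, Eb, G, C. Stacked in thirds they read F–A–C–Eb–G, which is a dominant ninth chord on F.
The lowest note is F, the root of the chord, so this is root position.

F dominant ninth, root position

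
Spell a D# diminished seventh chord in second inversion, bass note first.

A, C, D#, F#

D# diminished seventh is D#–F#–A–C. Second inversion puts the fifth (A) in the bass, with the remaining tones above: A, C, D#, F#.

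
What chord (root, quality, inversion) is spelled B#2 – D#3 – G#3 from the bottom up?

G# major, first inversion

Reducing to letter names: B#, D#, G#. These stack in thirds as G#–B#–D# — a G# major triad.
B# is the third of G# major; third in the bass means first inversion (figured bass 6).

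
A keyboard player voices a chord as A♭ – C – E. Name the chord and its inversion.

Ab augmented, root position

The distinct note names are Ab, C, E. Stacked in thirds they read Ab–C–E, which is an augmented triad on Ab.
Ab is the root of Ab augmented; root in the bass means root position (figured bass 5/3).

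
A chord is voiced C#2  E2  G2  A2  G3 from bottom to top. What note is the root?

Reordering C#, E, G, A into stacked thirds gives A–C#–E–G; the bottom of that stack, A, is the root.

A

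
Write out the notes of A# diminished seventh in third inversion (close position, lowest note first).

G, A#, C#, E

A# diminished seventh is A#–C#–E–G. Third inversion puts the seventh (G) in the bass, with the remaining tones above: G, A#, C#, E.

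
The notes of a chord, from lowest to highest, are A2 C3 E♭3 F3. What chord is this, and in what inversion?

Reducing to letter names: A, C, Eb, F. These stack in thirds as F–A–C–Eb — an F dominant seventh chord.
A is the third of F dominant seventh; third in the bass means first inversion (figured bass 6/5).

F dominant seventh, first inversion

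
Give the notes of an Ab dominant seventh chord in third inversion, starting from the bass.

Ab dominant seventh is Ab–C–Eb–Gb. Third inversion puts the seventh (Gb) in the bass, with the remaining tones above: Gb, Ab, C, Eb.

Gb, Ab, C, Eb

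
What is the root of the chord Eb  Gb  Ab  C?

Ab

Reordering Eb, Gb, Ab, C into stacked thirds gives Ab–C–Eb–Gb; the bottom of that stack, Ab, is the root.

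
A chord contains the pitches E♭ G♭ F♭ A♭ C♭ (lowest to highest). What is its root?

Fb

Eb, Gb, Fb, Ab, Cb are the tones of an Fb major ninth chord (Fb–Ab–Cb–Eb–Gb), making Fb the root.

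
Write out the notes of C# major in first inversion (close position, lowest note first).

Spelling C# major: C#–E#–G#. In first inversion the third is bass, giving E#, G#, C# from the bottom.

E#, G#, C#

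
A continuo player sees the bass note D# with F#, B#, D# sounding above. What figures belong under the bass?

6

The notes D#, F#, B# stack in thirds as B#–D#–F# — a B# diminished triad. The bass D# is the third, so this is first inversion: figured 6.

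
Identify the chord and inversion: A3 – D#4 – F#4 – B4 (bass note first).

The pitch classes A, D#, F#, B arrange in thirds as B–D#–F#–A: a B dominant seventh chord.
The lowest note is A, the seventh of the chord, so this is third inversion (figured bass 4/2).

B dominant seventh, third inversion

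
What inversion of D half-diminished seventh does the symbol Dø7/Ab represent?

second inversion

Dø7/Ab means D half-diminished seventh with Ab in the bass. Ab is the fifth of D half-diminished seventh (D–F–Ab–C), so this is second inversion.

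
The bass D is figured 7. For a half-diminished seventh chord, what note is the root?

The figures 7 mean the root of the chord is in the bass. If D is the root of a half-diminished seventh chord, the root is D (chord tones D–F–Ab–C).

D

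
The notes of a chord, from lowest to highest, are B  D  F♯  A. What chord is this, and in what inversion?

B minor seventh, root position

The distinct note names are B, D, F#, A. Stacked in thirds they read B–D–F#–A, which is a minor seventh chord on B.
B is the root of B minor seventh; root in the bass means root position (figured bass 7).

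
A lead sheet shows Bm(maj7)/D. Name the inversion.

Bm(maj7)/D means B minor-major seventh with D in the bass. D is the third of B minor-major seventh (B–D–F#–A#), so this is first inversion.

first inversion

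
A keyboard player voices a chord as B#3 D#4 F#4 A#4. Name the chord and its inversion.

Reducing to letter names: B#, D#, F#, A#. These stack in thirds as B#–D#–F#–A# — a B# half-diminished seventh chord.
B# is the root of B# half-diminished seventh; root in the bass means root position (figured bass 7).

B# half-diminished seventh, root position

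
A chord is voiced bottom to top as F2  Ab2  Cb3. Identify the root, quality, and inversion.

The pitch classes F, Ab, Cb arrange in thirds as F–Ab–Cb: an F diminished triad.
F is the root of F diminished; root in the bass means root position (figured bass 5/3).

F diminished, root position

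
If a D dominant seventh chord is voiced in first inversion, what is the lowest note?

In first inversion the third is lowest. For D dominant seventh (D–F#–A–C) that is F#.

F#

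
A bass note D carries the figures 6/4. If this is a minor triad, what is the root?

G

The figures 6/4 mean the fifth of the chord is in the bass. If D is the fifth of a minor triad, the root is G (chord tones G–Bb–D).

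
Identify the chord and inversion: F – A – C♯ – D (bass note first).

The pitch classes F, A, C#, D arrange in thirds as D–F–A–C#: a D minor-major seventh chord.
F is the third of D minor-major seventh; third in the bass means first inversion (figured bass 6/5).

D minor-major seventh, first inversion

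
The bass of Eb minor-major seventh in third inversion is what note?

D

The seventh of Eb minor-major seventh (Eb–Gb–Bb–D) is D; that is the bass in third inversion.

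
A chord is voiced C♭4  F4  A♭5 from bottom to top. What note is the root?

Reordering Cb, F, Ab into stacked thirds gives F–Ab–Cb; the bottom of that stack, F, is the root.

F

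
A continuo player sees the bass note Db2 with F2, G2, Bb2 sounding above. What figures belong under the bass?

The notes Db, F, G, Bb stack in thirds as G–Bb–Db–F — a G half-diminished seventh chord. The bass Db is the fifth, so this is second inversion: figured 4/3.

4/3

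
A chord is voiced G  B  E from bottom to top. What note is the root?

G, B, E are the tones of an E minor triad (E–G–B), making E the root.

E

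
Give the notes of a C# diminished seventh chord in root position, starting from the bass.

C# diminished seventh is C#–E–G–Bb. Root position puts the root (C#) in the bass, with the remaining tones above: C#, E, G, Bb.

C#, E, G, Bb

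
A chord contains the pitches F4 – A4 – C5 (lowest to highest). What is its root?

The distinct letter names are F, A, C. Arranged as a stack of thirds they read F–A–C, so F is the root (an F major triad).

F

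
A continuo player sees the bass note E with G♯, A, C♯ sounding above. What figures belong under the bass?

The notes E, G#, A, C# stack in thirds as A–C#–E–G# — an A major seventh chord. The bass E is the fifth, so this is second inversion: figured 4/3.

4/3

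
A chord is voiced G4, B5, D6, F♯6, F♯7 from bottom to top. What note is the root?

G

Reordering G, B, D, F# into stacked thirds gives G–B–D–F#; the bottom of that stack, G, is the root.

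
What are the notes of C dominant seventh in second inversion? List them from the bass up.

G, Bb, C, E

The chord tones are C–E–G–Bb. With the fifth (G) lowest for second inversion: G, Bb, C, E.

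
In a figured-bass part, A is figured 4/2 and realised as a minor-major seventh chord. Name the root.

The figures 4/2 mean the seventh of the chord is in the bass. If A is the seventh of a minor-major seventh chord, the root is Bb (chord tones Bb–Db–F–A).

Bb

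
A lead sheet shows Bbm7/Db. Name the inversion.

first inversion

Bbm7/Db means Bb minor seventh with Db in the bass. Db is the third of Bb minor seventh (Bb–Db–F–Ab), so this is first inversion.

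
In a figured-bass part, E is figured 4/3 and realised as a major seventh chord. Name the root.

The figures 4/3 mean the fifth of the chord is in the bass. If E is the fifth of a major seventh chord, the root is A (chord tones A–C#–E–G#).

A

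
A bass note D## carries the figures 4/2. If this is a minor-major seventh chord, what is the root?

The figures 4/2 mean the seventh of the chord is in the bass. If D## is the seventh of a minor-major seventh chord, the root is E# (chord tones E#–G#–B#–D##).

E#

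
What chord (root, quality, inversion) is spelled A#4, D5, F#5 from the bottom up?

D augmented, second inversion

The pitch classes A#, D, F# arrange in thirds as D–F#–A#: a D augmented triad.
The lowest note is A#, the fifth of the chord, so this is second inversion (figured bass 6/4).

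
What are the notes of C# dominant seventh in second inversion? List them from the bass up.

Spelling C# dominant seventh: C#–E#–G#–B. In second inversion the fifth is bass, giving G#, B, C#, E# from the bottom.

G#, B, C#, E#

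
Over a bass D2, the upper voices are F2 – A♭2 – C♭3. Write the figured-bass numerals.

7

The notes D, F, Ab, Cb stack in thirds as D–F–Ab–Cb — a D diminished seventh chord. The bass D is the root, so this is root position: figured 7.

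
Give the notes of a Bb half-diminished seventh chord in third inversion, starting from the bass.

Ab, Bb, Db, Fb

Bb half-diminished seventh is Bb–Db–Fb–Ab. Third inversion puts the seventh (Ab) in the bass, with the remaining tones above: Ab, Bb, Db, Fb.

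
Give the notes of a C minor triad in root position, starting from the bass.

C minor is C–Eb–G. Root position puts the root (C) in the bass, with the remaining tones above: C, Eb, G.

C, Eb, G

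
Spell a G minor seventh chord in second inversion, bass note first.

D, F, G, Bb

The chord tones are G–Bb–D–F. With the fifth (D) lowest for second inversion: D, F, G, Bb.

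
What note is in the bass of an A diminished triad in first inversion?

C

In first inversion the third is lowest. For A diminished (A–C–Eb) that is C.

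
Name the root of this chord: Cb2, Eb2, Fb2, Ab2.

Reordering Cb, Eb, Fb, Ab into stacked thirds gives Fb–Ab–Cb–Eb; the bottom of that stack, Fb, is the root.

Fb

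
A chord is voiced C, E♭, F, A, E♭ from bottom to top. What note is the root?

F

The distinct letter names are C, Eb, F, A. Arranged as a stack of thirds they read F–A–C–Eb, so F is the root (an F dominant seventh chord).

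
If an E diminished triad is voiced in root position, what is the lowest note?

E diminished is E–G–Bb. Root position places the root in the bass: E.

E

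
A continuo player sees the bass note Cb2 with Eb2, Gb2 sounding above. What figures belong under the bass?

The notes Cb, Eb, Gb stack in thirds as Cb–Eb–Gb — a Cb major triad. The bass Cb is the root, so this is root position: figured 5/3.

5/3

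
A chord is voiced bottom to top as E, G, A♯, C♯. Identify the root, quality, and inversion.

The distinct note names are E, G, A#, C#. Stacked in thirds they read A#–C#–E–G, which is a diminished seventh chord on A#.
E is the fifth of A# diminished seventh; fifth in the bass means second inversion (figured bass 4/3).

A# diminished seventh, second inversion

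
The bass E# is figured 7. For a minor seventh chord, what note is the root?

The figures 7 mean the root of the chord is in the bass. If E# is the root of a minor seventh chord, the root is E# (chord tones E#–G#–B#–D#).

E#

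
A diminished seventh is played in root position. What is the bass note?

A

A diminished seventh is A–C–Eb–Gb. Root position places the root in the bass: A.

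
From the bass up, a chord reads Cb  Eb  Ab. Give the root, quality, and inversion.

The distinct note names are Cb, Eb, Ab. Stacked in thirds they read Ab–Cb–Eb, which is a minor triad on Ab.
The lowest note is Cb, the third of the chord, so this is first inversion (figured bass 6).

Ab minor, first inversion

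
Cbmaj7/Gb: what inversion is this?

second inversion

Cbmaj7/Gb means Cb major seventh with Gb in the bass. Gb is the fifth of Cb major seventh (Cb–Eb–Gb–Bb), so this is second inversion.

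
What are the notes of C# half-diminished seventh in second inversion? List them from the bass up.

G, B, C#, E

The chord tones are C#–E–G–B. With the fifth (G) lowest for second inversion: G, B, C#, E.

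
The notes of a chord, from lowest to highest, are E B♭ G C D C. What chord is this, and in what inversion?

C dominant ninth, first inversion

The pitch classes E, Bb, G, C, D arrange in thirds as C–E–G–Bb–D: a C dominant ninth chord.
The lowest note is E, the third of the chord, so this is first inversion.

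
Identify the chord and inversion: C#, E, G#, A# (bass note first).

A# half-diminished seventh, first inversion

The distinct note names are C#, E, G#, A#. Stacked in thirds they read A#–C#–E–G#, which is a half-diminished seventh chord on A#.
The lowest note is C#, the third of the chord, so this is first inversion (figured bass 6/5).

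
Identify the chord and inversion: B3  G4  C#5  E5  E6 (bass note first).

C# half-diminished seventh, third inversion

Reducing to letter names: B, G, C#, E. These stack in thirds as C#–E–G–B — a C# half-diminished seventh chord.
With the seventh (B) in the bass, the chord is in third inversion (figured bass 4/2).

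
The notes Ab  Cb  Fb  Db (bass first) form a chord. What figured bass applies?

The notes Ab, Cb, Fb, Db stack in thirds as Db–Fb–Ab–Cb — a Db minor seventh chord. The bass Ab is the fifth, so this is second inversion: figured 4/3.

4/3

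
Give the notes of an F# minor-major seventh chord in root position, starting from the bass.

F# minor-major seventh is F#–A–C#–E#. Root position puts the root (F#) in the bass, with the remaining tones above: F#, A, C#, E#.

F#, A, C#, E#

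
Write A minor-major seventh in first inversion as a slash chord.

First inversion of A minor-major seventh has the third (C) in the bass. As a slash chord: Am(maj7)/C.

Am(maj7)/C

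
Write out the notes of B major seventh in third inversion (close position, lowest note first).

Spelling B major seventh: B–D#–F#–A#. In third inversion the seventh is bass, giving A#, B, D#, F# from the bottom.

A#, B, D#, F#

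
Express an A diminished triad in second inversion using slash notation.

Second inversion of A diminished has the fifth (Eb) in the bass. As a slash chord: Adim/Eb.

Adim/Eb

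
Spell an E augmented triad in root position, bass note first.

Spelling E augmented: E–G#–B#. In root position the root is bass, giving E, G#, B# from the bottom.

E, G#, B#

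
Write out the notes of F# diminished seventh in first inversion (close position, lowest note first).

Spelling F# diminished seventh: F#–A–C–Eb. In first inversion the third is bass, giving A, C, Eb, F# from the bottom.

A, C, Eb, F#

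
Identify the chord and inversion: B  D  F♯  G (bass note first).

Reducing to letter names: B, D, F#, G. These stack in thirds as G–B–D–F# — a G major seventh chord.
With the third (B) in the bass, the chord is in first inversion (figured bass 6/5).

G major seventh, first inversion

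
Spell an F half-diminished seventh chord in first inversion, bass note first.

F half-diminished seventh is F–Ab–Cb–Eb. First inversion puts the third (Ab) in the bass, with the remaining tones above: Ab, Cb, Eb, F.

Ab, Cb, Eb, F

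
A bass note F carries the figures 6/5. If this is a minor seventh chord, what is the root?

The figures 6/5 mean the third of the chord is in the bass. If F is the third of a minor seventh chord, the root is D (chord tones D–F–A–C).

D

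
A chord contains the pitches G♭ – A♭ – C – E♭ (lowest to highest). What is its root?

Ab

Gb, Ab, C, Eb are the tones of an Ab dominant seventh chord (Ab–C–Eb–Gb), making Ab the root.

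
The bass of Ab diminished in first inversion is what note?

Ab diminished is Ab–Cb–Ebb. First inversion places the third in the bass: Cb.

Cb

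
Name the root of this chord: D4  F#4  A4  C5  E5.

D

D, F#, A, C, E are the tones of a D dominant ninth chord (D–F#–A–C–E), making D the root.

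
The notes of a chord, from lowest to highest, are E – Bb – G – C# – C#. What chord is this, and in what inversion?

C# diminished seventh, first inversion

Reducing to letter names: E, Bb, G, C#. These stack in thirds as C#–E–G–Bb — a C# diminished seventh chord.
With the third (E) in the bass, the chord is in first inversion (figured bass 6/5).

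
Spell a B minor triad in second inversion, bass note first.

F#, B, D

B minor is B–D–F#. Second inversion puts the fifth (F#) in the bass, with the remaining tones above: F#, B, D.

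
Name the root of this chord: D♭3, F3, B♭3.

The distinct letter names are Db, F, Bb. Arranged as a stack of thirds they read Bb–Db–F, so Bb is the root (a Bb minor triad).

Bb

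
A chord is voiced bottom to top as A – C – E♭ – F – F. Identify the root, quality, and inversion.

F dominant seventh, first inversion

Reducing to letter names: A, C, Eb, F. These stack in thirds as F–A–C–Eb — an F dominant seventh chord.
A is the third of F dominant seventh; third in the bass means first inversion (figured bass 6/5).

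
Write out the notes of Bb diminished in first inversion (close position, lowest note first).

The chord tones are Bb–Db–Fb. With the third (Db) lowest for first inversion: Db, Fb, Bb.

Db, Fb, Bb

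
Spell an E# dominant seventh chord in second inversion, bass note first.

The chord tones are E#–G##–B#–D#. With the fifth (B#) lowest for second inversion: B#, D#, E#, G##.

B#, D#, E#, G##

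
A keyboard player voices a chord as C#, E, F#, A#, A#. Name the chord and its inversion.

F# dominant seventh, second inversion

Reducing to letter names: C#, E, F#, A#. These stack in thirds as F#–A#–C#–E — an F# dominant seventh chord.
C# is the fifth of F# dominant seventh; fifth in the bass means second inversion (figured bass 4/3).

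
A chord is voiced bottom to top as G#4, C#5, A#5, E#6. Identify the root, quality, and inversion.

A# minor seventh, third inversion

Reducing to letter names: G#, C#, A#, E#. These stack in thirds as A#–C#–E#–G# — an A# minor seventh chord.
G# is the seventh of A# minor seventh; seventh in the bass means third inversion (figured bass 4/2).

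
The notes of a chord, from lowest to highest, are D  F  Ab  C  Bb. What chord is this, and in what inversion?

Bb dominant ninth, first inversion

The pitch classes D, F, Ab, C, Bb arrange in thirds as Bb–D–F–Ab–C: a Bb dominant ninth chord.
D is the third of Bb dominant ninth; third in the bass means first inversion.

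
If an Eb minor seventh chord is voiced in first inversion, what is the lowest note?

The third of Eb minor seventh (Eb–Gb–Bb–Db) is Gb; that is the bass in first inversion.

Gb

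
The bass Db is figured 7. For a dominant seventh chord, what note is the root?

The figures 7 mean the root of the chord is in the bass. If Db is the root of a dominant seventh chord, the root is Db (chord tones Db–F–Ab–Cb).

Db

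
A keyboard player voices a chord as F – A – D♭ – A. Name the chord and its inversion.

Db augmented, first inversion

The pitch classes F, A, Db arrange in thirds as Db–F–A: a Db augmented triad.
F is the third of Db augmented; third in the bass means first inversion (figured bass 6).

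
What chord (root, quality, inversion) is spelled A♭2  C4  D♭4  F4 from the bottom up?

Db major seventh, second inversion

Reducing to letter names: Ab, C, Db, F. These stack in thirds as Db–F–Ab–C — a Db major seventh chord.
With the fifth (Ab) in the bass, the chord is in second inversion (figured bass 4/3).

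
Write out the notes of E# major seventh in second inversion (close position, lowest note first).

Spelling E# major seventh: E#–G##–B#–D##. In second inversion the fifth is bass, giving B#, D##, E#, G## from the bottom.

B#, D##, E#, G##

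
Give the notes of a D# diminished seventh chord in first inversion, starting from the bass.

Spelling D# diminished seventh: D#–F#–A–C. In first inversion the third is bass, giving F#, A, C, D# from the bottom.

F#, A, C, D#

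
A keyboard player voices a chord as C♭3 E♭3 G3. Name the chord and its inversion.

Reducing to letter names: Cb, Eb, G. These stack in thirds as Cb–Eb–G — a Cb augmented triad.
With the root (Cb) in the bass, the chord is in root position (figured bass 5/3).

Cb augmented, root position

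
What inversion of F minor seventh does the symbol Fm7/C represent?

Fm7/C means F minor seventh with C in the bass. C is the fifth of F minor seventh (F–Ab–C–Eb), so this is second inversion.

second inversion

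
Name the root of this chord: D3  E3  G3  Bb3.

E

The distinct letter names are D, E, G, Bb. Arranged as a stack of thirds they read E–G–Bb–D, so E is the root (an E half-diminished seventh chord).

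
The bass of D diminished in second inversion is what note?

Ab

D diminished is D–F–Ab. Second inversion places the fifth in the bass: Ab.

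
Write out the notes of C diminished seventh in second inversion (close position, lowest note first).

Gb, Bbb, C, Eb

Spelling C diminished seventh: C–Eb–Gb–Bbb. In second inversion the fifth is bass, giving Gb, Bbb, C, Eb from the bottom.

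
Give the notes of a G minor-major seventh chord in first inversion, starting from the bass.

Spelling G minor-major seventh: G–Bb–D–F#. In first inversion the third is bass, giving Bb, D, F#, G from the bottom.

Bb, D, F#, G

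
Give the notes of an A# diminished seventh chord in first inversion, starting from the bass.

Spelling A# diminished seventh: A#–C#–E–G. In first inversion the third is bass, giving C#, E, G, A# from the bottom.

C#, E, G, A#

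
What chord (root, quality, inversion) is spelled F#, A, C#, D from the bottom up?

Reducing to letter names: F#, A, C#, D. These stack in thirds as D–F#–A–C# — a D major seventh chord.
The lowest note is F#, the third of the chord, so this is first inversion (figured bass 6/5).

D major seventh, first inversion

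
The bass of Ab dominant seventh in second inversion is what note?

Eb

Ab dominant seventh is Ab–C–Eb–Gb. Second inversion places the fifth in the bass: Eb.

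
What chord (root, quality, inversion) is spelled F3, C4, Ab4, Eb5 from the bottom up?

Reducing to letter names: F, C, Ab, Eb. These stack in thirds as F–Ab–C–Eb — an F minor seventh chord.
F is the root of F minor seventh; root in the bass means root position (figured bass 7).

F minor seventh, root position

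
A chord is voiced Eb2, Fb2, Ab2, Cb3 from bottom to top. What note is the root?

Fb

The distinct letter names are Eb, Fb, Ab, Cb. Arranged as a stack of thirds they read Fb–Ab–Cb–Eb, so Fb is the root (an Fb major seventh chord).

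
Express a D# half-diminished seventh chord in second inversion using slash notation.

D#ø7/A

Second inversion of D# half-diminished seventh has the fifth (A) in the bass. As a slash chord: D#ø7/A.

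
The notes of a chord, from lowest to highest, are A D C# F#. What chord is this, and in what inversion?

The pitch classes A, D, C#, F# arrange in thirds as D–F#–A–C#: a D major seventh chord.
With the fifth (A) in the bass, the chord is in second inversion (figured bass 4/3).

D major seventh, second inversion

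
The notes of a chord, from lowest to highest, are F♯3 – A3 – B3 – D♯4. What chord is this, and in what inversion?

B dominant seventh, second inversion

The distinct note names are F#, A, B, D#. Stacked in thirds they read B–D#–F#–A, which is a dominant seventh chord on B.
F# is the fifth of B dominant seventh; fifth in the bass means second inversion (figured bass 4/3).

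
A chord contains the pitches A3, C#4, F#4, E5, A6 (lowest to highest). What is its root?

A, C#, F#, E are the tones of an F# minor seventh chord (F#–A–C#–E), making F# the root.

F#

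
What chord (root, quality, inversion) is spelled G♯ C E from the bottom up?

Reducing to letter names: G#, C, E. These stack in thirds as C–E–G# — a C augmented triad.
With the fifth (G#) in the bass, the chord is in second inversion (figured bass 6/4).

C augmented, second inversion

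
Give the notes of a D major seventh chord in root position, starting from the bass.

D, F#, A, C#

Spelling D major seventh: D–F#–A–C#. In root position the root is bass, giving D, F#, A, C# from the bottom.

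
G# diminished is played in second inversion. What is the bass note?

D

The fifth of G# diminished (G#–B–D) is D; that is the bass in second inversion.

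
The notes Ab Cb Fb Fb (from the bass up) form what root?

The distinct letter names are Ab, Cb, Fb. Arranged as a stack of thirds they read Fb–Ab–Cb, so Fb is the root (an Fb major triad).

Fb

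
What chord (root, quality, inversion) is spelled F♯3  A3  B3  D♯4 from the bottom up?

B dominant seventh, second inversion

The distinct note names are F#, A, B, D#. Stacked in thirds they read B–D#–F#–A, which is a dominant seventh chord on B.
With the fifth (F#) in the bass, the chord is in second inversion (figured bass 4/3).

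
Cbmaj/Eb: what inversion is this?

first inversion

Cbmaj/Eb means Cb major with Eb in the bass. Eb is the third of Cb major (Cb–Eb–Gb), so this is first inversion.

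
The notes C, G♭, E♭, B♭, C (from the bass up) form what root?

C

Reordering C, Gb, Eb, Bb into stacked thirds gives C–Eb–Gb–Bb; the bottom of that stack, C, is the root.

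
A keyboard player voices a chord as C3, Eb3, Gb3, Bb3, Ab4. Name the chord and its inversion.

Ab dominant ninth, first inversion

The pitch classes C, Eb, Gb, Bb, Ab arrange in thirds as Ab–C–Eb–Gb–Bb: an Ab dominant ninth chord.
C is the third of Ab dominant ninth; third in the bass means first inversion.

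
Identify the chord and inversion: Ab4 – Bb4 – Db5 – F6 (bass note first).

Bb minor seventh, third inversion

Reducing to letter names: Ab, Bb, Db, F. These stack in thirds as Bb–Db–F–Ab — a Bb minor seventh chord.
The lowest note is Ab, the seventh of the chord, so this is third inversion (figured bass 4/2).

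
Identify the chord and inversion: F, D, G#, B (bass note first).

The distinct note names are F, D, G#, B. Stacked in thirds they read G#–B–D–F, which is a diminished seventh chord on G#.
The lowest note is F, the seventh of the chord, so this is third inversion (figured bass 4/2).

G# diminished seventh, third inversion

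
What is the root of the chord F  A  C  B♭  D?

Bb

F, A, C, Bb, D are the tones of a Bb major ninth chord (Bb–D–F–A–C), making Bb the root.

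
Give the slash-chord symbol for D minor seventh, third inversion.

Third inversion of D minor seventh has the seventh (C) in the bass. As a slash chord: Dm7/C.

Dm7/C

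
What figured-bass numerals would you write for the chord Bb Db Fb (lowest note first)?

5/3

The notes Bb, Db, Fb stack in thirds as Bb–Db–Fb — a Bb diminished triad. The bass Bb is the root, so this is root position: figured 5/3.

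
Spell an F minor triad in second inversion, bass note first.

C, F, Ab

The chord tones are F–Ab–C. With the fifth (C) lowest for second inversion: C, F, Ab.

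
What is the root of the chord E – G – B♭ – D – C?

C

E, G, Bb, D, C are the tones of a C dominant ninth chord (C–E–G–Bb–D), making C the root.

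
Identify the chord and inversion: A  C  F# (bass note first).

Reducing to letter names: A, C, F#. These stack in thirds as F#–A–C — an F# diminished triad.
A is the third of F# diminished; third in the bass means first inversion (figured bass 6).

F# diminished, first inversion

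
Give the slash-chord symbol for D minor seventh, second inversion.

Dm7/A

Second inversion of D minor seventh has the fifth (A) in the bass. As a slash chord: Dm7/A.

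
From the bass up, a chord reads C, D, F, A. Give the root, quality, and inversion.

The pitch classes C, D, F, A arrange in thirds as D–F–A–C: a D minor seventh chord.
With the seventh (C) in the bass, the chord is in third inversion (figured bass 4/2).

D minor seventh, third inversion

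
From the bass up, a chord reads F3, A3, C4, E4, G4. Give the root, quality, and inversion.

F major ninth, root position

The distinct note names are F, A, C, E, G. Stacked in thirds they read F–A–C–E–G, which is a major ninth chord on F.
The lowest note is F, the root of the chord, so this is root position.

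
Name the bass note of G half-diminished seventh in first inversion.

Bb

G half-diminished seventh is G–Bb–Db–F. First inversion places the third in the bass: Bb.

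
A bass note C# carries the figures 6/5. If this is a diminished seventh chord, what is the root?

A#

The figures 6/5 mean the third of the chord is in the bass. If C# is the third of a diminished seventh chord, the root is A# (chord tones A#–C#–E–G).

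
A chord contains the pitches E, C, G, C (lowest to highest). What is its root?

C

E, C, G are the tones of a C major triad (C–E–G), making C the root.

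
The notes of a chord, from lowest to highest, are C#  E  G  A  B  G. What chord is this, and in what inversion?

A dominant ninth, first inversion

The pitch classes C#, E, G, A, B arrange in thirds as A–C#–E–G–B: an A dominant ninth chord.
The lowest note is C#, the third of the chord, so this is first inversion.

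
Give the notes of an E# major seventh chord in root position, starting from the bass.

The chord tones are E#–G##–B#–D##. With the root (E#) lowest for root position: E#, G##, B#, D##.

E#, G##, B#, D##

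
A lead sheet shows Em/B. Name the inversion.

Em/B means E minor with B in the bass. B is the fifth of E minor (E–G–B), so this is second inversion.

second inversion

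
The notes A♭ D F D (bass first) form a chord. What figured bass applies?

6/4

The notes Ab, D, F stack in thirds as D–F–Ab — a D diminished triad. The bass Ab is the fifth, so this is second inversion: figured 6/4.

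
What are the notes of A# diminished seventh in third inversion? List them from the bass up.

Spelling A# diminished seventh: A#–C#–E–G. In third inversion the seventh is bass, giving G, A#, C#, E from the bottom.

G, A#, C#, E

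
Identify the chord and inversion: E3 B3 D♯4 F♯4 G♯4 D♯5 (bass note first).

E major ninth, root position

The distinct note names are E, B, D#, F#, G#. Stacked in thirds they read E–G#–B–D#–F#, which is a major ninth chord on E.
With the root (E) in the bass, the chord is in root position.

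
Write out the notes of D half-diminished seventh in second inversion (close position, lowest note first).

Ab, C, D, F

D half-diminished seventh is D–F–Ab–C. Second inversion puts the fifth (Ab) in the bass, with the remaining tones above: Ab, C, D, F.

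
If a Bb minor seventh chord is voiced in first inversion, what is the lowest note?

In first inversion the third is lowest. For Bb minor seventh (Bb–Db–F–Ab) that is Db.

Db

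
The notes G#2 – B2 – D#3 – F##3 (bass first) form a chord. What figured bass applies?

7

The notes G#, B, D#, F## stack in thirds as G#–B–D#–F## — a G# minor-major seventh chord. The bass G# is the root, so this is root position: figured 7.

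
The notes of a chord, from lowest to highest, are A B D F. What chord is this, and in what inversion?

The distinct note names are A, B, D, F. Stacked in thirds they read B–D–F–A, which is a half-diminished seventh chord on B.
With the seventh (A) in the bass, the chord is in third inversion (figured bass 4/2).

B half-diminished seventh, third inversion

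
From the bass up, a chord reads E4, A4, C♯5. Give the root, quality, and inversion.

The distinct note names are E, A, C#. Stacked in thirds they read A–C#–E, which is a major triad on A.
The lowest note is E, the fifth of the chord, so this is second inversion (figured bass 6/4).

A major, second inversion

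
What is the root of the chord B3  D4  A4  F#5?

B

Reordering B, D, A, F# into stacked thirds gives B–D–F#–A; the bottom of that stack, B, is the root.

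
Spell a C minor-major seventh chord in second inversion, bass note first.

G, B, C, Eb

Spelling C minor-major seventh: C–Eb–G–B. In second inversion the fifth is bass, giving G, B, C, Eb from the bottom.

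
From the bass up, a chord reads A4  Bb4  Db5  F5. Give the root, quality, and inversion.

Reducing to letter names: A, Bb, Db, F. These stack in thirds as Bb–Db–F–A — a Bb minor-major seventh chord.
A is the seventh of Bb minor-major seventh; seventh in the bass means third inversion (figured bass 4/2).

Bb minor-major seventh, third inversion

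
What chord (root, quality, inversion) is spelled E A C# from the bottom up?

The pitch classes E, A, C# arrange in thirds as A–C#–E: an A major triad.
The lowest note is E, the fifth of the chord, so this is second inversion (figured bass 6/4).

A major, second inversion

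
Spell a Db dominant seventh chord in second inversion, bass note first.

The chord tones are Db–F–Ab–Cb. With the fifth (Ab) lowest for second inversion: Ab, Cb, Db, F.

Ab, Cb, Db, F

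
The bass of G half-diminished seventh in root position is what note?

The root of G half-diminished seventh (G–Bb–Db–F) is G; that is the bass in root position.

G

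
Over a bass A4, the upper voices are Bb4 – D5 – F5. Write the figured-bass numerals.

4/2

The notes A, Bb, D, F stack in thirds as Bb–D–F–A — a Bb major seventh chord. The bass A is the seventh, so this is third inversion: figured 4/2.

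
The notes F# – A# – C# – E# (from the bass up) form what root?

F#

F#, A#, C#, E# are the tones of an F# major seventh chord (F#–A#–C#–E#), making F# the root.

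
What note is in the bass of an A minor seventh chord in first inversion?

C

The third of A minor seventh (A–C–E–G) is C; that is the bass in first inversion.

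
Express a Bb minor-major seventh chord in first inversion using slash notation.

Bbm(maj7)/Db

First inversion of Bb minor-major seventh has the third (Db) in the bass. As a slash chord: Bbm(maj7)/Db.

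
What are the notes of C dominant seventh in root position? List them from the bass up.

C, E, G, Bb

C dominant seventh is C–E–G–Bb. Root position puts the root (C) in the bass, with the remaining tones above: C, E, G, Bb.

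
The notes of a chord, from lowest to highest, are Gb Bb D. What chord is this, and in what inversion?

Reducing to letter names: Gb, Bb, D. These stack in thirds as Gb–Bb–D — a Gb augmented triad.
Gb is the root of Gb augmented; root in the bass means root position (figured bass 5/3).

Gb augmented, root position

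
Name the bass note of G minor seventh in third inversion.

F

The seventh of G minor seventh (G–Bb–D–F) is F; that is the bass in third inversion.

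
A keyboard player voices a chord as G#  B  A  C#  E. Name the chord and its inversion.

The distinct note names are G#, B, A, C#, E. Stacked in thirds they read A–C#–E–G#–B, which is a major ninth chord on A.
With the seventh (G#) in the bass, the chord is in third inversion.

A major ninth, third inversion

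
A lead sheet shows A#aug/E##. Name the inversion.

second inversion

A#aug/E## means A# augmented with E## in the bass. E## is the fifth of A# augmented (A#–C##–E##), so this is second inversion.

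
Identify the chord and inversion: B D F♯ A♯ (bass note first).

Reducing to letter names: B, D, F#, A#. These stack in thirds as B–D–F#–A# — a B minor-major seventh chord.
With the root (B) in the bass, the chord is in root position (figured bass 7).

B minor-major seventh, root position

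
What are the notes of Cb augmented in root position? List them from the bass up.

Cb, Eb, G

Cb augmented is Cb–Eb–G. Root position puts the root (Cb) in the bass, with the remaining tones above: Cb, Eb, G.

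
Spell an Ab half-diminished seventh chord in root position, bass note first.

Ab, Cb, Ebb, Gb

Ab half-diminished seventh is Ab–Cb–Ebb–Gb. Root position puts the root (Ab) in the bass, with the remaining tones above: Ab, Cb, Ebb, Gb.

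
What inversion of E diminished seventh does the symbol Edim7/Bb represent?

Edim7/Bb means E diminished seventh with Bb in the bass. Bb is the fifth of E diminished seventh (E–G–Bb–Db), so this is second inversion.

second inversion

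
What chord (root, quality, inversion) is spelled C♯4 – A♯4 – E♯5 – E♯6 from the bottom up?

Reducing to letter names: C#, A#, E#. These stack in thirds as A#–C#–E# — an A# minor triad.
The lowest note is C#, the third of the chord, so this is first inversion (figured bass 6).

A# minor, first inversion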